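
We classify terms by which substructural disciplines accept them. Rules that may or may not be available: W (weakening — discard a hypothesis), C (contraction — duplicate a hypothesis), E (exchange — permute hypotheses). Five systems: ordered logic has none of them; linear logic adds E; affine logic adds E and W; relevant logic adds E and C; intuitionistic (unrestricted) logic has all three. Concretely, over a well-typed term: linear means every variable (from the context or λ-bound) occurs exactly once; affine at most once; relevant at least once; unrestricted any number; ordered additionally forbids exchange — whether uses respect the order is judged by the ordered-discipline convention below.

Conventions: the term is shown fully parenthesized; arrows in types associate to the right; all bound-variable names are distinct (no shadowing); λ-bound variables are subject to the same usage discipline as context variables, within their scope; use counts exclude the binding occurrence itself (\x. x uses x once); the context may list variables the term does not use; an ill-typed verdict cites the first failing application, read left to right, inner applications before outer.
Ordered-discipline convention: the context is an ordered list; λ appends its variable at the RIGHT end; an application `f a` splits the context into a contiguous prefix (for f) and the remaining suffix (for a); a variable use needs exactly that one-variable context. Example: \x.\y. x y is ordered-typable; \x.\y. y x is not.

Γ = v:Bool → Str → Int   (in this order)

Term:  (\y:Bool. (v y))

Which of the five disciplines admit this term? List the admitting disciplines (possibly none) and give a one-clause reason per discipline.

admitting disciplines: ordered, linear, affine, relevant, unrestricted
usage: v: 1; y (bound): 1
uses in reading order: v, y
typing: ✓ — Bool → Str → Int
ordered ✓ (v, y once each; derivable with no W/C/E)
linear ✓ (each of v, y used exactly once)
affine ✓ (none of v, y used more than once)
relevant ✓ (at least one use each (v, y))
unrestricted ✓ (type-checks (Bool → Str → Int) and nothing is barred)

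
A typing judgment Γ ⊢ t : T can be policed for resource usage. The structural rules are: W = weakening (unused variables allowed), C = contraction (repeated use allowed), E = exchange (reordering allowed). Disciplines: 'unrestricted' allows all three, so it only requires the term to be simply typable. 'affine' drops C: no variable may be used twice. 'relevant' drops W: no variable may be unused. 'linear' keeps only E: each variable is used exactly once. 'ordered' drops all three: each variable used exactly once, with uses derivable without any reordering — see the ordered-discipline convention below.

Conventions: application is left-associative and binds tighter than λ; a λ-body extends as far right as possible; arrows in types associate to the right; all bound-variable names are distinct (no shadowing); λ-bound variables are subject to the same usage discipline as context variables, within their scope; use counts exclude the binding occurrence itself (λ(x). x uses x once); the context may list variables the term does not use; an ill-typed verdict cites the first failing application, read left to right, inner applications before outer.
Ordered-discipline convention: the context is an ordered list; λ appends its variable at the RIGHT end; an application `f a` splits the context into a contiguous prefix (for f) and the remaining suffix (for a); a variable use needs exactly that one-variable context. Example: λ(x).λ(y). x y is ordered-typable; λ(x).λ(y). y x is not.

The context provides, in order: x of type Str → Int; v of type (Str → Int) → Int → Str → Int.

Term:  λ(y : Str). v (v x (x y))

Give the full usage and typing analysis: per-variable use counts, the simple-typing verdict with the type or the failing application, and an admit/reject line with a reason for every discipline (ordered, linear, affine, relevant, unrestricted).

counts: x: 2; v: 2; y (λ-bound): 1
left-to-right use order: v, v, x, x, y
typing: well-typed — term : Str → Int → Str → Int
ordered: ✗ — x ×2, v ×2 used more than once (contraction)
linear: ✗ — x ×2, v ×2 used more than once (contraction)
affine: ✗ — x ×2, v ×2 used more than once (contraction)
relevant: ✓ — x, v, y: all used, weakening unneeded
unrestricted: ✓ — typability at Str → Int → Str → Int is all that's needed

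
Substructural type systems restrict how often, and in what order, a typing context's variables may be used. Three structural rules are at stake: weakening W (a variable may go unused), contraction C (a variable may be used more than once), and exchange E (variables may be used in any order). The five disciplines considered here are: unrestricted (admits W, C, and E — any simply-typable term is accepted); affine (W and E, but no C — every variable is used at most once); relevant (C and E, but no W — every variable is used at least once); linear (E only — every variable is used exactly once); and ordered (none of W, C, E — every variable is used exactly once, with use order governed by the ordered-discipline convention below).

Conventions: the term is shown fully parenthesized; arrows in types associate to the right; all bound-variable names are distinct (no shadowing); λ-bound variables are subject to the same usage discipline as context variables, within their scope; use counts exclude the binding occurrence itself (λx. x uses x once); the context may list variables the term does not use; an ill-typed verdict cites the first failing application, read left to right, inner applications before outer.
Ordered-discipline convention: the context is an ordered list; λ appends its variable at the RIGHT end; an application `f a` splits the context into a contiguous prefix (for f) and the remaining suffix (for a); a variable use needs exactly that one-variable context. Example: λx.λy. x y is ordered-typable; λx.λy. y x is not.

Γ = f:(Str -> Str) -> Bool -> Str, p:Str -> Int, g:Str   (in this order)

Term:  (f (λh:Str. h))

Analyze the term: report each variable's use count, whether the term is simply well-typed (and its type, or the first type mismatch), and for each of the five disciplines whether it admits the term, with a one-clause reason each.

variable uses: f=1, p=0, g=0, h (λ-bound)=1
uses in reading order: f, h
typing: ✓ — Bool -> Str
ordered ✗ (p, g left unused)
linear ✗ (p, g left unused)
affine ✓ (none of f, p, g, h used more than once)
relevant ✗ (p, g left unused)
unrestricted ✓ (simply typable at Bool -> Str; W, C, E all held)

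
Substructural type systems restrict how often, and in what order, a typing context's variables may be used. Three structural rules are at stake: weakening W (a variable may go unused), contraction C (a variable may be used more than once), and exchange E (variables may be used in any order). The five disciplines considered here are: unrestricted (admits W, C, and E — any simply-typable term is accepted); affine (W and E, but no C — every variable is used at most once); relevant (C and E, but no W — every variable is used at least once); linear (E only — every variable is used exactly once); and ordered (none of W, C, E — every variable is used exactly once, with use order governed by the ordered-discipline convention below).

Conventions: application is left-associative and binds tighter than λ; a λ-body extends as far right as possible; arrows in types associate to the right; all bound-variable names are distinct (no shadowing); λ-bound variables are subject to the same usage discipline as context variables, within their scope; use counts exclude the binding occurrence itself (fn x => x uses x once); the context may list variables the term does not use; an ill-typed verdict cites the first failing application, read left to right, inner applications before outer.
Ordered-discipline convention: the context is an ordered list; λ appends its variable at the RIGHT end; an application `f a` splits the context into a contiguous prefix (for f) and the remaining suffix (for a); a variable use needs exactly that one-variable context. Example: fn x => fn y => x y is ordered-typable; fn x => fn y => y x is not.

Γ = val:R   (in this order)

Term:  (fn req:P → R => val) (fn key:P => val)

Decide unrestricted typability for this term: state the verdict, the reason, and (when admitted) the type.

yes — well-typed at R; no restrictions here; term : R
use counts: val=2; req (bound)=0; key (bound)=0
order of uses: val, val
typing: ✓ — R
across the five disciplines: ordered ✗, linear ✗, affine ✗, relevant ✗, unrestricted ✓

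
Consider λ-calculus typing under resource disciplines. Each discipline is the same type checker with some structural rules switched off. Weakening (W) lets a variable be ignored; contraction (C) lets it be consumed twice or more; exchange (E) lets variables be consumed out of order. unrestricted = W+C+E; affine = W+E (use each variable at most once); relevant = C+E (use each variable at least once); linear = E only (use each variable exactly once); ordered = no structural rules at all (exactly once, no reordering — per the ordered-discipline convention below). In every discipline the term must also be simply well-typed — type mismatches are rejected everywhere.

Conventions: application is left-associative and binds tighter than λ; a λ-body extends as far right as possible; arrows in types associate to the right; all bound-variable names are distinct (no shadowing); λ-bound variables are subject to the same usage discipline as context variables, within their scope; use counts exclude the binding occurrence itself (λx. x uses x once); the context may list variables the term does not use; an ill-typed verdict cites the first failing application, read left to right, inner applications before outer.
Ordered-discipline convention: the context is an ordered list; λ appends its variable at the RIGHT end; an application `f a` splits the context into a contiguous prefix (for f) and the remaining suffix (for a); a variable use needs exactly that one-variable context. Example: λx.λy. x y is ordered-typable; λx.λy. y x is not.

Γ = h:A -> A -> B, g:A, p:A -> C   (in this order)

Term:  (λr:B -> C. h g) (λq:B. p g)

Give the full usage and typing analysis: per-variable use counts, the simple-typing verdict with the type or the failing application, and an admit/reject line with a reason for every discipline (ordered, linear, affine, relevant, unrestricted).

counts: h: 1×, g: 2×, p: 1×, r [bound]: 0×, q [bound]: 0×
left-to-right use order: h, g, p, g
typing: the term checks, with type A -> B
ordered: ✗ — g ×2 used more than once (contraction); r, q never used (weakening)
linear: ✗ — g ×2 used more than once (contraction); r, q never used (weakening)
affine: ✗ — g ×2 used more than once (contraction)
relevant: ✗ — r, q never used (weakening)
unrestricted: ✓ — simply typable at A -> B; W, C, E all held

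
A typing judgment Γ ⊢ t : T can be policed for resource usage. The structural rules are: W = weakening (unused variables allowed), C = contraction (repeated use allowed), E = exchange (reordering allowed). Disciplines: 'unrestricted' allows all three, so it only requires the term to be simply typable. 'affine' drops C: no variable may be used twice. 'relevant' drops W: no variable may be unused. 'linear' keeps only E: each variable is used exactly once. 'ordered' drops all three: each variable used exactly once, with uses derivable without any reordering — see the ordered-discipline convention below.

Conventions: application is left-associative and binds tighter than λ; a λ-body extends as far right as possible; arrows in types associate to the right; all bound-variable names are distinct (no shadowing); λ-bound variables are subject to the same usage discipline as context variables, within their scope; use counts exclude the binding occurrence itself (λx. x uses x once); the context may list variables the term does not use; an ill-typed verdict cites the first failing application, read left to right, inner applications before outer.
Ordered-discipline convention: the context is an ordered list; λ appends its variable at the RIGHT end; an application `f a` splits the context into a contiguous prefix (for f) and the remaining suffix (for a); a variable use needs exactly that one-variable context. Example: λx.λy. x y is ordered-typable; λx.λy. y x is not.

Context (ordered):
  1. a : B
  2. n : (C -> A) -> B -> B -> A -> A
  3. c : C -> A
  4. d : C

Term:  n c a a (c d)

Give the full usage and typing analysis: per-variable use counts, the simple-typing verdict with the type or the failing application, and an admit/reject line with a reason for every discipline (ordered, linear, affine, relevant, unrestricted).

counts: a: 2, n: 1, c: 2, d: 1
use order (left to right): n, c, a, a, c, d
typing: ✓ — A
ordered ✗ (a ×2, c ×2 used more than once (contraction))
linear ✗ (a ×2, c ×2 used more than once (contraction))
affine ✗ (a ×2, c ×2 used more than once (contraction))
relevant ✓ (every one of a, n, c, d appears)
unrestricted ✓ (well-typed at A; no restrictions here)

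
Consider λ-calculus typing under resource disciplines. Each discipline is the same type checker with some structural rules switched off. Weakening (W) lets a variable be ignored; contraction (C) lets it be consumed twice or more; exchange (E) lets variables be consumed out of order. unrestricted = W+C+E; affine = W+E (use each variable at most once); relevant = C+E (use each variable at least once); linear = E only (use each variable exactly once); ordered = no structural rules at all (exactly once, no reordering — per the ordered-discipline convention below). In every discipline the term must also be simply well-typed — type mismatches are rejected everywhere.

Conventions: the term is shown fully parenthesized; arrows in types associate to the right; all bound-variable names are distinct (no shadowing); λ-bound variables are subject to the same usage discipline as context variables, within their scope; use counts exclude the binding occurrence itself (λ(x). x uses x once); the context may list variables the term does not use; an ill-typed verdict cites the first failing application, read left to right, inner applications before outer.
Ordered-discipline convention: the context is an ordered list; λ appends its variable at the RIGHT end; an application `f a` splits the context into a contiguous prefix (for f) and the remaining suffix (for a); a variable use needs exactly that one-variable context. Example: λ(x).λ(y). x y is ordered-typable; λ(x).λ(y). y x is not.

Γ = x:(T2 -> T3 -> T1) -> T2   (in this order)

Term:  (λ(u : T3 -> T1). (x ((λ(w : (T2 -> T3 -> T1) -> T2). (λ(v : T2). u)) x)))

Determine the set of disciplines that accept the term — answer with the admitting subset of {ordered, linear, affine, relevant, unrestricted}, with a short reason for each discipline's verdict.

admitted in: unrestricted
counts: x=2, u (bound)=1, w (bound)=0, v (bound)=0
order of uses: x, u, x
typing: well-typed at (T3 -> T1) -> T2
ordered: ✗ — x ×2 used more than once (contraction); unused: w, v — weakening required
linear: ✗ — x ×2 used more than once (contraction); unused: w, v — weakening required
affine: ✗ — x ×2 used more than once (contraction)
relevant: ✗ — unused: w, v — weakening required
unrestricted: ✓ — type-checks ((T3 -> T1) -> T2) and nothing is barred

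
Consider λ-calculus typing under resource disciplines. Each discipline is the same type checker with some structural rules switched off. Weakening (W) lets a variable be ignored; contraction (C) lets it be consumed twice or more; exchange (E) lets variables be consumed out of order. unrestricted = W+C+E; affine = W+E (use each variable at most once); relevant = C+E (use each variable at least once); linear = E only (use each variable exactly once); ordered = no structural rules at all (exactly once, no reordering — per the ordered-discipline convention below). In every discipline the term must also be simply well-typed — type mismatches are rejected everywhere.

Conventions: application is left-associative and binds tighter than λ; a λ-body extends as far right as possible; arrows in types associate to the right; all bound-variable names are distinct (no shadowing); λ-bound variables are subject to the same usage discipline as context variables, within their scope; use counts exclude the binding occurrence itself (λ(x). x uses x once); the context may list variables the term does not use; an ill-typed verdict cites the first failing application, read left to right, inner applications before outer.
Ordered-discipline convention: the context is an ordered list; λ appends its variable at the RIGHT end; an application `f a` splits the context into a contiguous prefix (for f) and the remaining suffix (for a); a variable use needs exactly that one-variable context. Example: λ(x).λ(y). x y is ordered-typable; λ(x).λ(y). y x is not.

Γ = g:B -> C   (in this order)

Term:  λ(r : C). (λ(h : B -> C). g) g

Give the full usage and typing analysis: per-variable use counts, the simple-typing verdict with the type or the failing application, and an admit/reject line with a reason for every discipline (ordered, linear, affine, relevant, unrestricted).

variable uses: g=2; r (bound)=0; h (bound)=0
left-to-right use order: g, g
typing: ✓ — C -> B -> C
ordered: ✗, repeated use of g ×2; r, h left unused
linear: ✗, repeated use of g ×2; r, h left unused
affine: ✗, repeated use of g ×2
relevant: ✗, r, h left unused
unrestricted: ✓, well-typed at C -> B -> C; no restrictions here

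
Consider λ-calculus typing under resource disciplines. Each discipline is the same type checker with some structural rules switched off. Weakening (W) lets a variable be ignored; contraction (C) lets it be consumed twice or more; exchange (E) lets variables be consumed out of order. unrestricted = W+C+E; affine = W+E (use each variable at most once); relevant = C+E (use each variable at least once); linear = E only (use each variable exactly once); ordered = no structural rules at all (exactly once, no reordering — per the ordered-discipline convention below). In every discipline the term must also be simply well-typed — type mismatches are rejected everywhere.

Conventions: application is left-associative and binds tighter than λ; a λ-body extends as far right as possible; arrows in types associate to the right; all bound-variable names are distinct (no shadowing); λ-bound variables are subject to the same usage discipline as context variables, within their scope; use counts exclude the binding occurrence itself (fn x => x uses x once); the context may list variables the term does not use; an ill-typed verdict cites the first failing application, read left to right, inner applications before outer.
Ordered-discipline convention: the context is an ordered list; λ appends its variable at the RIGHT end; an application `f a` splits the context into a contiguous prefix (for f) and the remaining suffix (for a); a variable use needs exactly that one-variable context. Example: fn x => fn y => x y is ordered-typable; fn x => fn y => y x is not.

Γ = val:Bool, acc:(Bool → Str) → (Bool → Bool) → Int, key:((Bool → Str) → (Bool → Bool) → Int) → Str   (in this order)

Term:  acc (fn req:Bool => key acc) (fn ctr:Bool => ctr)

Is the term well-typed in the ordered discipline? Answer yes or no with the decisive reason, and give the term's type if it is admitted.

no — uses contraction: acc ×2; val, req left unused
counts: val: 0; acc: 2; key: 1; req (bound): 0; ctr (bound): 1
order of uses: acc, key, acc, ctr
typing: the term checks, with type Int
summary: ordered ✗ | linear ✗ | affine ✗ | relevant ✗ | unrestricted ✓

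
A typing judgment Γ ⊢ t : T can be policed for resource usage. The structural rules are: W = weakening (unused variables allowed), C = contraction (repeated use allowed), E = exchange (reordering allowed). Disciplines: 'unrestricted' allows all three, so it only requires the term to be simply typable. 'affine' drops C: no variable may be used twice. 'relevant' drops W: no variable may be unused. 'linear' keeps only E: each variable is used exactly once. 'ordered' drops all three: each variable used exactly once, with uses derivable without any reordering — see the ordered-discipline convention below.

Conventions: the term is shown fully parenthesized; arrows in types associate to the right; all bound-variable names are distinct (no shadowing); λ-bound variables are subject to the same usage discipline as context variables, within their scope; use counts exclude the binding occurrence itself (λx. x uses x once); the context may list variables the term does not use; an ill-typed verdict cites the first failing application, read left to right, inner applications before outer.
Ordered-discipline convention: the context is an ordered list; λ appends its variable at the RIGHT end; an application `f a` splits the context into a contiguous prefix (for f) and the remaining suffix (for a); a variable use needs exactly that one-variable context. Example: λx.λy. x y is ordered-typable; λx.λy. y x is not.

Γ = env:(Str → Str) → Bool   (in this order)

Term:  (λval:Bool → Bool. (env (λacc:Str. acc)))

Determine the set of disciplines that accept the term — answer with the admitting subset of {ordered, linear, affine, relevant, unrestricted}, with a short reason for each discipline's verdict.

admitted by: affine, unrestricted
usage: env ×1; val [bound] ×0; acc [bound] ×1
uses in reading order: env, acc
typing: the term checks, with type (Bool → Bool) → Bool
ordered ✗ (unused: val — weakening required)
linear ✗ (unused: val — weakening required)
affine ✓ (none of env, val, acc used more than once)
relevant ✗ (unused: val — weakening required)
unrestricted ✓ (well-typed at (Bool → Bool) → Bool; no restrictions here)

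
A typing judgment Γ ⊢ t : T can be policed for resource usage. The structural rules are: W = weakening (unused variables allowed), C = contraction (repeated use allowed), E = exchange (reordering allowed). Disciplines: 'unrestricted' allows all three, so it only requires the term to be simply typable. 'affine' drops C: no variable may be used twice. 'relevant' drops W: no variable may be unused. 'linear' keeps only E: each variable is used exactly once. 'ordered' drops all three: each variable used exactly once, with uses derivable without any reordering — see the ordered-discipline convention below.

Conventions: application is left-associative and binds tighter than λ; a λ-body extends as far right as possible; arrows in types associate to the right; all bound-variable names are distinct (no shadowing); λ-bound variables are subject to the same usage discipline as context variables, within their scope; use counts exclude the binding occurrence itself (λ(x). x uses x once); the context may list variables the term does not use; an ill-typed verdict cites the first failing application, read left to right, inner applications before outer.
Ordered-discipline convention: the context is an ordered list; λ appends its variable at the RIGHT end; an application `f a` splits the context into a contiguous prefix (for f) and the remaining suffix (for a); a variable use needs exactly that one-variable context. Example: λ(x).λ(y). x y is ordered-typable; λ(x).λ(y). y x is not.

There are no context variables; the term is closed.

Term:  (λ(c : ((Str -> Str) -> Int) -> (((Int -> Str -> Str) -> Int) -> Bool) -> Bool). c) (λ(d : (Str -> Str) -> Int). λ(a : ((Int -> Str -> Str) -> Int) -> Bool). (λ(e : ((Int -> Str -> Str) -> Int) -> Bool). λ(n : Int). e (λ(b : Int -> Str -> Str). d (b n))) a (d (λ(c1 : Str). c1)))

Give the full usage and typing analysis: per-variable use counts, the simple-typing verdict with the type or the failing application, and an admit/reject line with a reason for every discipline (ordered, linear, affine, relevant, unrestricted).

variable uses: c (bound)=1, d (bound)=2, a (bound)=1, e (bound)=1, n (bound)=1, b (bound)=1, c1 (bound)=1
use order (left to right): c, e, d, b, n, a, d, c1
typing: well-typed at ((Str -> Str) -> Int) -> (((Int -> Str -> Str) -> Int) -> Bool) -> Bool
ordered ✗ (needs contraction — d ×2)
linear ✗ (needs contraction — d ×2)
affine ✗ (needs contraction — d ×2)
relevant ✓ (none of c, d, a, e, n, b, c1 goes unused)
unrestricted ✓ (typability at ((Str -> Str) -> Int) -> (((Int -> Str -> Str) -> Int) -> Bool) -> Bool is all that's needed)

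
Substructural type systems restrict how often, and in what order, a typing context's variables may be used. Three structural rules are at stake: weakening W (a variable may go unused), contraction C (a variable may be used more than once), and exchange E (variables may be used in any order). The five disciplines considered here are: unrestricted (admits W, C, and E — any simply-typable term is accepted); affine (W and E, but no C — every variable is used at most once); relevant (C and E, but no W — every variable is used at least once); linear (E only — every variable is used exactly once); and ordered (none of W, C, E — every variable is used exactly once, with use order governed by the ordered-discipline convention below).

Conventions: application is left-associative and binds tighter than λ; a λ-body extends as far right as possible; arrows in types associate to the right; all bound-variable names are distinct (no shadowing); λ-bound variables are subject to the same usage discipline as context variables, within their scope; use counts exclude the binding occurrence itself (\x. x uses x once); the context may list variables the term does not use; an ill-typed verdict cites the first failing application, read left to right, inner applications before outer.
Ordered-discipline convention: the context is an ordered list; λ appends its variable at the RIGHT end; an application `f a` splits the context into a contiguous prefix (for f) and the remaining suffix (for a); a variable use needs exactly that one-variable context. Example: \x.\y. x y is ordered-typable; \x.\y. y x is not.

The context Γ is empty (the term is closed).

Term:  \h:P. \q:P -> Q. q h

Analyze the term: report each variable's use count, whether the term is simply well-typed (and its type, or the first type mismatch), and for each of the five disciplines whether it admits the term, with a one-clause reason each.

use counts: h (λ-bound): 1; q (λ-bound): 1
use order (left to right): q, h
typing: the term checks, with type P -> (P -> Q) -> Q
ordered ✗ (needs exchange: uses follow q, h)
linear ✓ (single use per variable (h, q))
affine ✓ (none of h, q used more than once)
relevant ✓ (every one of h, q appears)
unrestricted ✓ (type-checks (P -> (P -> Q) -> Q) and nothing is barred)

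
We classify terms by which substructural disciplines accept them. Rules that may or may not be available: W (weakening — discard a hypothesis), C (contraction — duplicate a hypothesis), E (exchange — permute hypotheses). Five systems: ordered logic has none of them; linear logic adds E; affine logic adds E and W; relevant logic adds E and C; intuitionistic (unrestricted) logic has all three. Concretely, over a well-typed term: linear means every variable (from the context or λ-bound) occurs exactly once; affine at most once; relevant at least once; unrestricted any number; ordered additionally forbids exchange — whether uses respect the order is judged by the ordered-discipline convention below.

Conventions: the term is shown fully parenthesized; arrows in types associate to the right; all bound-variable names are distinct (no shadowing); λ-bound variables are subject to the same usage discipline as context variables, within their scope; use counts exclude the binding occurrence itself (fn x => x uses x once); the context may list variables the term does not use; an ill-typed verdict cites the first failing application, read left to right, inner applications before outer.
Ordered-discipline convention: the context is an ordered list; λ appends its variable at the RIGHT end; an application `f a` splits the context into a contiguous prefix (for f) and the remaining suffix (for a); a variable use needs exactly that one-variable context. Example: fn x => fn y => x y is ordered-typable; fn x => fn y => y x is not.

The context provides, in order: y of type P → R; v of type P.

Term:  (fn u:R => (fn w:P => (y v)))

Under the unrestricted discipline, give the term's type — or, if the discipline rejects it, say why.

term : R → P → R
use counts: y: 1; v: 1; u [bound]: 0; w [bound]: 0
use order (left to right): y, v
typing: well-typed — term : R → P → R
all disciplines: ordered ✗ | linear ✗ | affine ✓ | relevant ✗ | unrestricted ✓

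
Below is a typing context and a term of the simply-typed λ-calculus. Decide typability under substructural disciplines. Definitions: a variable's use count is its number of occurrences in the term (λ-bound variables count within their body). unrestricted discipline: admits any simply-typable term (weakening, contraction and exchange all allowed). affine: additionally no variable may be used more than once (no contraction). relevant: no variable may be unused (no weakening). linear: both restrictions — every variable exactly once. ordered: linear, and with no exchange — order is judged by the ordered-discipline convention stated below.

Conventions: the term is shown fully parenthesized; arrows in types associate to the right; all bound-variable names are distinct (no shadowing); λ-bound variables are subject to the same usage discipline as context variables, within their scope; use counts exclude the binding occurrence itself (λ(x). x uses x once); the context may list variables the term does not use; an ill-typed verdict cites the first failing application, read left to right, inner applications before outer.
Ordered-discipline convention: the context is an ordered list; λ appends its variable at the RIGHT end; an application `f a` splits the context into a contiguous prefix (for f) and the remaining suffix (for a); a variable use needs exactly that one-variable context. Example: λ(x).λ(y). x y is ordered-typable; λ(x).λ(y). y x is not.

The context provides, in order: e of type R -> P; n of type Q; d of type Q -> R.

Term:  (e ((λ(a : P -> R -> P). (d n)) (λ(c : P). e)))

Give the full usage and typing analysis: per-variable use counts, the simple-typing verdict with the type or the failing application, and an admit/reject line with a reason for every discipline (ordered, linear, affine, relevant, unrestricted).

use counts: e: 2; n: 1; d: 1; a (bound): 0; c (bound): 0
uses in reading order: e, d, n, e
typing: ✓ — P
ordered: ✗, repeated use of e ×2; needs weakening: a, c unused
linear: ✗, repeated use of e ×2; needs weakening: a, c unused
affine: ✗, repeated use of e ×2
relevant: ✗, needs weakening: a, c unused
unrestricted: ✓, well-typed at P; no restrictions here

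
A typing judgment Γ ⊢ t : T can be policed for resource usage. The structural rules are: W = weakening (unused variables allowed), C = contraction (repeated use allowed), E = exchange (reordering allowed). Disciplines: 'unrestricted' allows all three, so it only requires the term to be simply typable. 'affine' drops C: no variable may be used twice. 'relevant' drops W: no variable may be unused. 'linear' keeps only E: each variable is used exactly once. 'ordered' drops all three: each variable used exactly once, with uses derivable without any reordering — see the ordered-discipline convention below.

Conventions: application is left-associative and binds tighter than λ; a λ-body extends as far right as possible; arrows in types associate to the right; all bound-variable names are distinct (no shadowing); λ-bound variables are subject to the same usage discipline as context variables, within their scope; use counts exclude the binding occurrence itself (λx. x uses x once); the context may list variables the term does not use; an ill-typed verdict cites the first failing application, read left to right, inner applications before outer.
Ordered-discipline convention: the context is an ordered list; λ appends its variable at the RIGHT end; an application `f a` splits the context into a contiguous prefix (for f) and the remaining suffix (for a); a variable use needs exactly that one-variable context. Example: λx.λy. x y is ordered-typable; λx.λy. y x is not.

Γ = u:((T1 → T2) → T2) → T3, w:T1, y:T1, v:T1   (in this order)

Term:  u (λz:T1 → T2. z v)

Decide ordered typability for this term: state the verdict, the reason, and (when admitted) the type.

no — unused: w, y — weakening required
counts: u: 1, w: 0, y: 0, v: 1, z (λ-bound): 1
uses in reading order: u, z, v
typing: the term checks, with type T3
summary: ordered ✗; linear ✗; affine ✓; relevant ✗; unrestricted ✓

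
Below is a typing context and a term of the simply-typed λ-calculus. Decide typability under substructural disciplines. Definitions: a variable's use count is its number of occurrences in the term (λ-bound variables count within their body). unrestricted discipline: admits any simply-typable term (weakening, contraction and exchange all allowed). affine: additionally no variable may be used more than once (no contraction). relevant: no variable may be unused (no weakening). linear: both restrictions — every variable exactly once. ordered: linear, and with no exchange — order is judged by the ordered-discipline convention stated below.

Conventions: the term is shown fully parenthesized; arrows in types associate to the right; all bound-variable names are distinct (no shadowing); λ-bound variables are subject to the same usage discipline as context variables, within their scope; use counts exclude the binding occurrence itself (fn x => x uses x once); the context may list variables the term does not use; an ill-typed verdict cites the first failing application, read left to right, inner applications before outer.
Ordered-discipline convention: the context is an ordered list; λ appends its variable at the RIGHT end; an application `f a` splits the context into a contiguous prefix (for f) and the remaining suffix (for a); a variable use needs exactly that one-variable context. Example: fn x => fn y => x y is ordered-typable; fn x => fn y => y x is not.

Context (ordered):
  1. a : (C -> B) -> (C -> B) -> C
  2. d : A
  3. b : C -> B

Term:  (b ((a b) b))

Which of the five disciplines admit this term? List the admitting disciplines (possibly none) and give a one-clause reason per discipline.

admitted in: unrestricted
variable uses: a: 1×; d: 0×; b: 3×
uses in reading order: b, a, b, b
typing: the term checks, with type B
ordered: ✗ — needs contraction — b ×3; d left unused
linear: ✗ — needs contraction — b ×3; d left unused
affine: ✗ — needs contraction — b ×3
relevant: ✗ — d left unused
unrestricted: ✓ — simply typable at B; W, C, E all held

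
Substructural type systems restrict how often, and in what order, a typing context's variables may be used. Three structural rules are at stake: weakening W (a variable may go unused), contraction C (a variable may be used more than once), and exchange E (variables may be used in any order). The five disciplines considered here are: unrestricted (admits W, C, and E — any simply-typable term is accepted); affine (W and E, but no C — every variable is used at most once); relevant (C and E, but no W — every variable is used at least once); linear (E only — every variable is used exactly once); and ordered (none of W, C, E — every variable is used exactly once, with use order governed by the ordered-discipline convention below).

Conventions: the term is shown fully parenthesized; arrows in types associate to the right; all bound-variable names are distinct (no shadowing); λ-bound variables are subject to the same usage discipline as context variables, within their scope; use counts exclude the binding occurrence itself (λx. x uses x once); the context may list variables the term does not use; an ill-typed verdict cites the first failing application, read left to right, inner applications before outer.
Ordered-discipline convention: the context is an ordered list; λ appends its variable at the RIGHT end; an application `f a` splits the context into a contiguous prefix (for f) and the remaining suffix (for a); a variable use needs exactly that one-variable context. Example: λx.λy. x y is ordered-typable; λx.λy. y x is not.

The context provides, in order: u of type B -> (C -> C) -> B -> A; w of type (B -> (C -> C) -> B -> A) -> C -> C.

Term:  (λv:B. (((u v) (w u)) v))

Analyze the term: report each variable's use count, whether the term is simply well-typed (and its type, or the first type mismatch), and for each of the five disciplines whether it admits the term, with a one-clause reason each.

usage: u ×2; w ×1; v (bound) ×2
order of uses: u, v, w, u, v
typing: well-typed — term : B -> A
ordered: ✗ — needs contraction — u ×2, v ×2
linear: ✗ — needs contraction — u ×2, v ×2
affine: ✗ — needs contraction — u ×2, v ×2
relevant: ✓ — at least one use each (u, w, v)
unrestricted: ✓ — well-typed at B -> A; no restrictions here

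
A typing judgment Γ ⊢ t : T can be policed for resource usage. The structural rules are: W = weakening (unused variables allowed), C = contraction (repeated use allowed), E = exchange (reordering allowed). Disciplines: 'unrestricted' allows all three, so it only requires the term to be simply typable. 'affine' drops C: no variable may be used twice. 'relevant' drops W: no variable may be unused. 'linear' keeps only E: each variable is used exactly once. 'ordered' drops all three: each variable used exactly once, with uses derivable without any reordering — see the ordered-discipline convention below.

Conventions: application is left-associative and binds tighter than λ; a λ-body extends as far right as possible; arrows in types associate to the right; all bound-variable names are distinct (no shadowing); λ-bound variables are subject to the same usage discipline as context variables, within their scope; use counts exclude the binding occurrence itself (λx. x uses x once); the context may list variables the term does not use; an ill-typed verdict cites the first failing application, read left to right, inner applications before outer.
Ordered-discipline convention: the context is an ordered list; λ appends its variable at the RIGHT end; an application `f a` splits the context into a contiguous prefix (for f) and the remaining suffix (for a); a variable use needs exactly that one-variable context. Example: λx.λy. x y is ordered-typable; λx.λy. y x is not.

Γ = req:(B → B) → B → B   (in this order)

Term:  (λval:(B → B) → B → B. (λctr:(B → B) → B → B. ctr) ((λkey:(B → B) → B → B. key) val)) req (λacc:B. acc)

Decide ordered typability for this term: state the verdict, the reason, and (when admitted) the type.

yes — one use each (req, val, ctr, key, acc); ordered split holds; term : B → B
variable uses: req: 1×, val [bound]: 1×, ctr [bound]: 1×, key [bound]: 1×, acc [bound]: 1×
use order (left to right): ctr, key, val, req, acc
typing: well-typed at B → B
per-discipline verdicts: ordered ✓, linear ✓, affine ✓, relevant ✓, unrestricted ✓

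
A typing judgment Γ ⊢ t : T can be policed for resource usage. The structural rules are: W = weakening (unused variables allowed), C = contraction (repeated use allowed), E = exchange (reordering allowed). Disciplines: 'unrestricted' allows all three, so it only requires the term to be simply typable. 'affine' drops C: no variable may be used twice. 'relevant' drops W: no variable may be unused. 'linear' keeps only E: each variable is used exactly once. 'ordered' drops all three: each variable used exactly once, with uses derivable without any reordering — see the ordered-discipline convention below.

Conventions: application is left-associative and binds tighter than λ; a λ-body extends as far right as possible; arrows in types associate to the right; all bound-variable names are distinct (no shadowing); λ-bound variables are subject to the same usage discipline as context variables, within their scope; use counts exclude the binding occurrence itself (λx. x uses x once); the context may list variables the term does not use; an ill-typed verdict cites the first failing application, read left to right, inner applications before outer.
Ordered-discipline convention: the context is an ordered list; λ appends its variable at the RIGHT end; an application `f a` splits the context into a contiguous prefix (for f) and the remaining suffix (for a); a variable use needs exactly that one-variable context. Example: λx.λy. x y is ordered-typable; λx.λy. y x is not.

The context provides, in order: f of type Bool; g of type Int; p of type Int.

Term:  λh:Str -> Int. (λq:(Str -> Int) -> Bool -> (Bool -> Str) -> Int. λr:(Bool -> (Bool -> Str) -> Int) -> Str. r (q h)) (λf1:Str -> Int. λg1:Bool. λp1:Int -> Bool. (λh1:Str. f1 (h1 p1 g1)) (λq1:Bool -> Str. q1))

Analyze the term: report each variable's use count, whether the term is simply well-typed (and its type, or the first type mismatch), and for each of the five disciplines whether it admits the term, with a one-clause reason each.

counts: f=0, g=0, p=0, h (λ-bound)=1, q (λ-bound)=1, r (λ-bound)=1, f1 (λ-bound)=1, g1 (λ-bound)=1, p1 (λ-bound)=1, h1 (λ-bound)=1, q1 (λ-bound)=1
order of uses: r, q, h, f1, h1, p1, g1, q1
typing: ill-typed: can't apply a value of type Str
ordered ✗ (not simply typable)
linear ✗ (fails simple typing)
affine ✗ (a type mismatch blocks all five)
relevant ✗ (the type mismatch rejects it)
unrestricted ✗ (not simply typable)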